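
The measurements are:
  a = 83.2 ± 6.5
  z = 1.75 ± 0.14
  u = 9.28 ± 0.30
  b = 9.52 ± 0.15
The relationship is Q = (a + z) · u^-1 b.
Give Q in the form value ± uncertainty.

Let w = a + z = 85.0. δw = √(δa² + δz²) = √(42.2 + 0.0196) = 6.50, so δw/w = 0.0765.
Q is then a monomial in w, u, b:
δQ/Q = √((δw/w)² + (-1·δu/u)² + (1·δb/b)²) = √(0.00586 + 0.00105 + 0.000248) = 0.0846
Q = 87.1, so δQ = 0.0846 × 87.1 = 7.37.

87.1 ± 7.37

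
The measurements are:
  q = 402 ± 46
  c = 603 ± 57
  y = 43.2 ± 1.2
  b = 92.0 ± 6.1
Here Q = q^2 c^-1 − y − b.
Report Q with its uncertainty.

133 ± 66.6

Let p = q^2·c^-1 = 268. δp/p = √((2·δq/q)² + (-1·δc/c)²) = √(0.0524 + 0.00894) = 0.248, so δp = 66.4.
Q = p − y − b: δQ = √(δp² + δy² + δb²) = √(4400 + 1.44 + 37.2) = 66.6
Q = 133.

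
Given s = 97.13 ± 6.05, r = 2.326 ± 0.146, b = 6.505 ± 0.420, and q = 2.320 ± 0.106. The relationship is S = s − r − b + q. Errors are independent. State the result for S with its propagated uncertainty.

S is a linear combination, so absolute uncertainties add in quadrature:
  (δs)² = 36.6;  (δr)² = 0.0213;  (δb)² = 0.176;  (δq)² = 0.0112
δS = √(36.8) = 6.07
S = 90.62.

90.62 ± 6.07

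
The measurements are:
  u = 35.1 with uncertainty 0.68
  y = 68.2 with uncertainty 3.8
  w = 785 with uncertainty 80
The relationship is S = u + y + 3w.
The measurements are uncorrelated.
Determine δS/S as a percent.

9.76%

S is a linear combination, so absolute uncertainties add in quadrature:
  (δu)² = 0.462;  (δy)² = 14.4;  (3·δw)² = 57600
δS = √(57600) = 240
S = 2460, so δS/S = 240/2460 = 0.0976.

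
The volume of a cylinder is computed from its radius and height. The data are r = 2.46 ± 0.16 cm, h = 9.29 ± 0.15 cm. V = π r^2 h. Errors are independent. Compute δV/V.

For a monomial V ∝ r^2, h, fractional errors add in quadrature:
  (2·δr/r)² = (2×0.0650)² = 0.0169;  (1·δh/h)² = (1×0.0161)² = 0.000261
δV/V = √(0.0172) = 0.131

0.131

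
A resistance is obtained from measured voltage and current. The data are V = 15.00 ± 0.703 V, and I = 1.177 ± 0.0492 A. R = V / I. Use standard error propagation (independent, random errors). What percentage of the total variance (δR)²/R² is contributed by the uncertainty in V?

(δR/R)² = (1·δV/V)² + (-1·δI/I)²
  V term: (1×0.0469)² = 0.00220
  I term: (-1×0.0418)² = 0.00175
Total = 0.00394. Share from V = 0.00220/0.00394 = 0.557.

55.7%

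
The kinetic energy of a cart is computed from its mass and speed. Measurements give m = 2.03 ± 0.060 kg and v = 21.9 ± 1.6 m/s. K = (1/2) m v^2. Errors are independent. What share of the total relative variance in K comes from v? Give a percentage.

(δK/K)² = (1·δm/m)² + (2·δv/v)²
  m term: (1×0.0296)² = 0.000874
  v term: (2×0.0731)² = 0.0214
Total = 0.0222. Share from v = 0.0214/0.0222 = 0.961.

96.1%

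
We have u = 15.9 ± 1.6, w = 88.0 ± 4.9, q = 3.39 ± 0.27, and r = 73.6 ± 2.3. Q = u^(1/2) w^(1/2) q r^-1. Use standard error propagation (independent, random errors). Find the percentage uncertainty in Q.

Since Q is a product/quotient, work with relative uncertainties:
  (½·δu/u)² = (0.5×0.101)² = 0.00253;  (½·δw/w)² = (0.5×0.0557)² = 0.000775;  (1·δq/q)² = (1×0.0796)² = 0.00634;  (-1·δr/r)² = (-1×0.0312)² = 0.000977
δQ/Q = √(0.0106) = 0.103

10.3%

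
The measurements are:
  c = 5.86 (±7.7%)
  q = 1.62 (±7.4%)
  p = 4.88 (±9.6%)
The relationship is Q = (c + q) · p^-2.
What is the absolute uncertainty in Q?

0.0634

Let u = c + q = 7.48. δu = √(δc² + δq²) = √(0.204 + 0.0144) = 0.467, so δu/u = 0.0624.
Q is then a monomial in u, p:
δQ/Q = √((δu/u)² + (-2·δp/p)²) = √(0.00390 + 0.0369) = 0.202
Q = 0.314, so δQ = 0.202 × 0.314 = 0.0634.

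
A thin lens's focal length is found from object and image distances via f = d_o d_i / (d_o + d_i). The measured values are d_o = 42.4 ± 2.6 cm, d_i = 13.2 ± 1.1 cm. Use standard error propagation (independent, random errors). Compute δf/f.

∂f/∂d_o = (d_i/(d_o+d_i))² = 0.0564;  ∂f/∂d_i = (d_o/(d_o+d_i))² = 0.582
δf = √((∂f/∂d_o · δd_o)² + (∂f/∂d_i · δd_i)²) = √(0.0215 + 0.409) = 0.656 cm
f = 10.1 cm, so δf/f = 0.656/10.1 = 0.0652.

0.0652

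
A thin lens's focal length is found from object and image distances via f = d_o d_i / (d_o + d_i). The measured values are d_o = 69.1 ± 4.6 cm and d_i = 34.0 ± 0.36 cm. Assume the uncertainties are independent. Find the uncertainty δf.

∂f/∂d_o = (d_i/(d_o+d_i))² = 0.109;  ∂f/∂d_i = (d_o/(d_o+d_i))² = 0.449
δf = √((∂f/∂d_o · δd_o)² + (∂f/∂d_i · δd_i)²) = √(0.250 + 0.0262) = 0.526 cm

0.526 cm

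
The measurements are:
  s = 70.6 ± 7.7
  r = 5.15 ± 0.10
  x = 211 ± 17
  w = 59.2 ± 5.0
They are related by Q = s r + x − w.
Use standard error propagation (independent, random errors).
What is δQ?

44.0

Let p = s·r = 364. δp/p = √((1·δs/s)² + (1·δr/r)²) = √(0.0119 + 0.000377) = 0.111, so δp = 40.3.
Q = p + x − w: δQ = √(δp² + δx² + δw²) = √(1620 + 289 + 25.0) = 44.0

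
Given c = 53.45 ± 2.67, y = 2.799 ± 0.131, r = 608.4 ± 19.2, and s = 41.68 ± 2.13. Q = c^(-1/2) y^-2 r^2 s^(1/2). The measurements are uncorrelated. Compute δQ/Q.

Q is a product of powers, so relative uncertainties combine in quadrature:
  (−½·δc/c)² = (-0.5×0.0500)² = 0.000624;  (-2·δy/y)² = (-2×0.0468)² = 0.00876;  (2·δr/r)² = (2×0.0316)² = 0.00398;  (½·δs/s)² = (0.5×0.0511)² = 0.000653
δQ/Q = √(0.0140) = 0.118

0.118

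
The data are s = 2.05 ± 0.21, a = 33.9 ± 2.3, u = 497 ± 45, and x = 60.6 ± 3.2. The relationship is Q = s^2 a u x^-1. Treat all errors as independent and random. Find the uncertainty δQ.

Relative error in a monomial: (δQ/Q)² = Σ (nᵢ · δxᵢ/xᵢ)².
  (2·δs/s)² = (2×0.102)² = 0.0420;  (1·δa/a)² = (1×0.0678)² = 0.00460;  (1·δu/u)² = (1×0.0905)² = 0.00820;  (-1·δx/x)² = (-1×0.0528)² = 0.00279
δQ/Q = √(0.0576) = 0.240
Q = 1170, so δQ = 0.240 × 1170 = 280.

280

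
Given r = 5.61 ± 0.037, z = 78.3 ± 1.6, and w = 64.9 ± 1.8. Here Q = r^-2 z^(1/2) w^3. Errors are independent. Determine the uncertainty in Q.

6520

Products/powers → add relative errors in quadrature, weighted by exponent:
  (-2·δr/r)² = (-2×0.00660)² = 0.000174;  (½·δz/z)² = (0.5×0.0204)² = 0.000104;  (3·δw/w)² = (3×0.0277)² = 0.00692
δQ/Q = √(0.00720) = 0.0849
Q = 76900, so δQ = 0.0849 × 76900 = 6520.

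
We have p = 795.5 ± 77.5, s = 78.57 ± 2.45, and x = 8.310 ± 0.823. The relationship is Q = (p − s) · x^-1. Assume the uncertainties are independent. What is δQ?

12.7

Let u = p − s = 716.9. δu = √(δp² + δs²) = √(6010 + 6.00) = 77.5, so δu/u = 0.108.
Q is then a monomial in u, x:
δQ/Q = √((δu/u)² + (-1·δx/x)²) = √(0.0117 + 0.00981) = 0.147
Q = 86.27, so δQ = 0.147 × 86.27 = 12.7.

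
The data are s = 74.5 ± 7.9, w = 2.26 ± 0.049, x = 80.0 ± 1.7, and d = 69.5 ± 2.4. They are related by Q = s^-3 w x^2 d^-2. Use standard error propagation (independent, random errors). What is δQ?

Since Q is a product/quotient, work with relative uncertainties:
  (-3·δs/s)² = (-3×0.106)² = 0.101;  (1·δw/w)² = (1×0.0217)² = 0.000470;  (2·δx/x)² = (2×0.0212)² = 0.00181;  (-2·δd/d)² = (-2×0.0345)² = 0.00477
δQ/Q = √(0.108) = 0.329
Q = 7.24e-06, so δQ = 0.329 × 7.24e-06 = 2.38e-06.

2.38e-06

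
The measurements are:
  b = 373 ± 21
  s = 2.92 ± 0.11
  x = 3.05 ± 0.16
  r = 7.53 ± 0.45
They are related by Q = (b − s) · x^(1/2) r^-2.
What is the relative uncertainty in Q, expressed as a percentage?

Let u = b − s = 370. δu = √(δb² + δs²) = √(441 + 0.0121) = 21.0, so δu/u = 0.0567.
Q is then a monomial in u, x, r:
δQ/Q = √((δu/u)² + (½·δx/x)² + (-2·δr/r)²) = √(0.00322 + 0.000688 + 0.0143) = 0.135

13.5%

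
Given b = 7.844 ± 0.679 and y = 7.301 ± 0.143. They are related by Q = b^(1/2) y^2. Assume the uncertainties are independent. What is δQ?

Relative error in a monomial: (δQ/Q)² = Σ (nᵢ · δxᵢ/xᵢ)².
  (½·δb/b)² = (0.5×0.0866)² = 0.00187;  (2·δy/y)² = (2×0.0196)² = 0.00153
δQ/Q = √(0.00341) = 0.0584
Q = 149.3, so δQ = 0.0584 × 149.3 = 8.72.

8.72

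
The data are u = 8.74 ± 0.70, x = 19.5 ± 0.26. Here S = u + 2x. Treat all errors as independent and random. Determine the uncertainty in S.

S is a linear combination, so absolute uncertainties add in quadrature:
  (δu)² = 0.490;  (2·δx)² = 0.270
δS = √(0.760) = 0.872

0.872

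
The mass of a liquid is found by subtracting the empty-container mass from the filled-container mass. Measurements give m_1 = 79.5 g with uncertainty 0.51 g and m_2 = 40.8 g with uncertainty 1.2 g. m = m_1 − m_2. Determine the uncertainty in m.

1.30 g

m is a linear combination, so absolute uncertainties add in quadrature:
  (δm_1)² = 0.260;  (δm_2)² = 1.44
δm = √(1.70) = 1.30 g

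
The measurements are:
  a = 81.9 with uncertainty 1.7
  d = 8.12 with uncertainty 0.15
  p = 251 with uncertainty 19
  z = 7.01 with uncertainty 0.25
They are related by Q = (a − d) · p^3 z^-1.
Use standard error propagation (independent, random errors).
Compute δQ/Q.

0.231

Let u = a − d = 73.8. δu = √(δa² + δd²) = √(2.89 + 0.0225) = 1.71, so δu/u = 0.0231.
Q is then a monomial in u, p, z:
δQ/Q = √((δu/u)² + (3·δp/p)² + (-1·δz/z)²) = √(0.000535 + 0.0516 + 0.00127) = 0.231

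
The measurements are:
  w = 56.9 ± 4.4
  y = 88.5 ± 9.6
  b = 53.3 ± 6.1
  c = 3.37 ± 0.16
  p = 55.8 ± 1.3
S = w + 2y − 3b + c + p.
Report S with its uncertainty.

Sums and differences: (δS)² = Σ (cᵢ δxᵢ)².
  (δw)² = 19.4;  (2·δy)² = 369;  (3·δb)² = 335;  (δc)² = 0.0256;  (δp)² = 1.69
δS = √(725) = 26.9
S = 133.

133 ± 26.9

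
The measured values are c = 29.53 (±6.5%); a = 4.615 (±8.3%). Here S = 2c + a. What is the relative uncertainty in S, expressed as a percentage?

6.06%

For a sum/difference, combine absolute errors in quadrature:
  (2·δc)² = 14.7;  (δa)² = 0.147
δS = √(14.9) = 3.86
S = 63.68, so δS/S = 3.86/63.68 = 0.0606.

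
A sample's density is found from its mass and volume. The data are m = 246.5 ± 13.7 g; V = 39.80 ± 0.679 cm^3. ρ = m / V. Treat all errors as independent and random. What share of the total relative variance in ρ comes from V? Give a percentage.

(δρ/ρ)² = (1·δm/m)² + (-1·δV/V)²
  m term: (1×0.0556)² = 0.00309
  V term: (-1×0.0171)² = 0.000291
Total = 0.00338. Share from V = 0.000291/0.00338 = 0.0861.

8.61%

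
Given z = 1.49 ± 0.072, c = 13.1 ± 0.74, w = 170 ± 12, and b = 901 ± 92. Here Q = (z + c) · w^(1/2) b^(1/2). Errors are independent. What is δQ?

Let u = z + c = 14.6. δu = √(δz² + δc²) = √(0.00518 + 0.548) = 0.743, so δu/u = 0.0510.
Q is then a monomial in u, w, b:
δQ/Q = √((δu/u)² + (½·δw/w)² + (½·δb/b)²) = √(0.00260 + 0.00125 + 0.00261) = 0.0803
Q = 5710, so δQ = 0.0803 × 5710 = 459.

459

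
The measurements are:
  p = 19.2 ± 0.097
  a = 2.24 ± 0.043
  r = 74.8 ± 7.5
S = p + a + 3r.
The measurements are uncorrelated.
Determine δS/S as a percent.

9.15%

Absolute uncertainties add in quadrature for a linear combination:
  (δp)² = 0.00941;  (δa)² = 0.00185;  (3·δr)² = 506
δS = √(506) = 22.5
S = 246, so δS/S = 22.5/246 = 0.0915.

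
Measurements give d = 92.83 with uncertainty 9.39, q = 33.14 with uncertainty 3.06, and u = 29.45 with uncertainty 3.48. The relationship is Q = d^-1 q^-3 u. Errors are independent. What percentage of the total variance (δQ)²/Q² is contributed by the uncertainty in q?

76.0%

(δQ/Q)² = (-1·δd/d)² + (-3·δq/q)² + (1·δu/u)²
  d term: (-1×0.101)² = 0.0102
  q term: (-3×0.0923)² = 0.0767
  u term: (1×0.118)² = 0.0140
Total = 0.101. Share from q = 0.0767/0.101 = 0.760.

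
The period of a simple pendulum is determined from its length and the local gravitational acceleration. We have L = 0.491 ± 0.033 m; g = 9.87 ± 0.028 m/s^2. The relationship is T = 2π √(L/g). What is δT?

0.0471 s

For a monomial T ∝ L^(1/2), g^(-1/2), fractional errors add in quadrature:
  (½·δL/L)² = (0.5×0.0672)² = 0.00113;  (−½·δg/g)² = (-0.5×0.00284)² = 2.01e-06
δT/T = √(0.00113) = 0.0336
T = 1.40 s, so δT = 0.0336 × 1.40 = 0.0471 s.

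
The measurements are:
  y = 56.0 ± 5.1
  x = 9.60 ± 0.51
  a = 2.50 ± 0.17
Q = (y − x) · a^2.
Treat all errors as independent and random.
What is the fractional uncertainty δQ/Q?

0.175

Let u = y − x = 46.4. δu = √(δy² + δx²) = √(26.0 + 0.260) = 5.13, so δu/u = 0.110.
Q is then a monomial in u, a:
δQ/Q = √((δu/u)² + (2·δa/a)²) = √(0.0122 + 0.0185) = 0.175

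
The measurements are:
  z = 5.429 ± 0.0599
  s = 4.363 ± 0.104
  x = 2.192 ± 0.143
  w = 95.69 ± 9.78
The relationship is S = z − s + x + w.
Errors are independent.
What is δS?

Absolute uncertainties add in quadrature for a linear combination:
  (δz)² = 0.00359;  (δs)² = 0.0108;  (δx)² = 0.0204;  (δw)² = 95.6
δS = √(95.7) = 9.78

9.78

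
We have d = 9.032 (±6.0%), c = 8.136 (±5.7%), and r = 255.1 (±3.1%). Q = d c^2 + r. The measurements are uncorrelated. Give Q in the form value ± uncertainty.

853.0 ± 77.4

Let p = d·c^2 = 597.9. δp/p = √((1·δd/d)² + (2·δc/c)²) = √(0.00360 + 0.0130) = 0.129, so δp = 77.0.
Q = p + r: δQ = √(δp² + δr²) = √(5930 + 62.5) = 77.4
Q = 853.0.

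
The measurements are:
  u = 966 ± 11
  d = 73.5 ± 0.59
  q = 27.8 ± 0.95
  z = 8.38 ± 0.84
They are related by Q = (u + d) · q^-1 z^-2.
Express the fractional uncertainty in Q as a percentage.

Let w = u + d = 1040. δw = √(δu² + δd²) = √(121 + 0.348) = 11.0, so δw/w = 0.0106.
Q is then a monomial in w, q, z:
δQ/Q = √((δw/w)² + (-1·δq/q)² + (-2·δz/z)²) = √(0.000112 + 0.00117 + 0.0402) = 0.204

20.4%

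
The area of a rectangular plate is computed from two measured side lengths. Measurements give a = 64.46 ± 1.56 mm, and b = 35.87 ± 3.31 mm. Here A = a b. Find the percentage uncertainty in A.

9.54%

Each factor contributes (exponent × relative error)² to (δA/A)²:
  (1·δa/a)² = (1×0.0242)² = 0.000586;  (1·δb/b)² = (1×0.0923)² = 0.00852
δA/A = √(0.00910) = 0.0954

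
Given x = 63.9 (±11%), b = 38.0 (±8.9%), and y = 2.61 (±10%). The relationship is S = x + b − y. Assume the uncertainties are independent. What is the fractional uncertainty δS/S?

0.0786

S is a linear combination, so absolute uncertainties add in quadrature:
  (δx)² = 49.4;  (δb)² = 11.4;  (δy)² = 0.0681
δS = √(60.9) = 7.80
S = 99.3, so δS/S = 7.80/99.3 = 0.0786.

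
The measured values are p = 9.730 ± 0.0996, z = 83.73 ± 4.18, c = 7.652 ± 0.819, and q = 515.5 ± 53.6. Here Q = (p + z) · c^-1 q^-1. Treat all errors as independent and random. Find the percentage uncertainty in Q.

15.6%

Let u = p + z = 93.46. δu = √(δp² + δz²) = √(0.00992 + 17.5) = 4.18, so δu/u = 0.0447.
Q is then a monomial in u, c, q:
δQ/Q = √((δu/u)² + (-1·δc/c)² + (-1·δq/q)²) = √(0.00200 + 0.0115 + 0.0108) = 0.156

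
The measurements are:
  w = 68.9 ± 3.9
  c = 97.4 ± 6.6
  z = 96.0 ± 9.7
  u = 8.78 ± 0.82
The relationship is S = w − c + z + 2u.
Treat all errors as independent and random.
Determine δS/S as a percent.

Sums and differences: (δS)² = Σ (cᵢ δxᵢ)².
  (δw)² = 15.2;  (δc)² = 43.6;  (δz)² = 94.1;  (2·δu)² = 2.69
δS = √(156) = 12.5
S = 85.1, so δS/S = 12.5/85.1 = 0.147.

14.7%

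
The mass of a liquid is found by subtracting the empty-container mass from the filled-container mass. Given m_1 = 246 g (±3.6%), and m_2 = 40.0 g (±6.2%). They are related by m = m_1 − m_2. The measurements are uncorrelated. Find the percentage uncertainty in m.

4.46%

Sums and differences: (δm)² = Σ (cᵢ δxᵢ)².
  (δm_1)² = 78.4;  (δm_2)² = 6.15
δm = √(84.6) = 9.20 g
m = 206 g, so δm/m = 9.20/206 = 0.0446.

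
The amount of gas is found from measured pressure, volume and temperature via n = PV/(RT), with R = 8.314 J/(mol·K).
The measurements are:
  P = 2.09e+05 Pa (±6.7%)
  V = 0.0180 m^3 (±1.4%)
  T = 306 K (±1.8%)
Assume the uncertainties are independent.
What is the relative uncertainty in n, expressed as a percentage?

Since n is a product/quotient, work with relative uncertainties:
  (1·δP/P)² = (1×0.0670)² = 0.00449;  (1·δV/V)² = (1×0.0140)² = 0.000196;  (-1·δT/T)² = (-1×0.0180)² = 0.000324
δn/n = √(0.00501) = 0.0708

7.08%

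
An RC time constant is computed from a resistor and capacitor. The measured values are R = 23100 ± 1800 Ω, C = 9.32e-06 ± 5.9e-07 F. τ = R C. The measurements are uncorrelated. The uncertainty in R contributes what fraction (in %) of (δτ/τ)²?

60.2%

(δτ/τ)² = (1·δR/R)² + (1·δC/C)²
  R term: (1×0.0779)² = 0.00607
  C term: (1×0.0633)² = 0.00401
Total = 0.0101. Share from R = 0.00607/0.0101 = 0.602.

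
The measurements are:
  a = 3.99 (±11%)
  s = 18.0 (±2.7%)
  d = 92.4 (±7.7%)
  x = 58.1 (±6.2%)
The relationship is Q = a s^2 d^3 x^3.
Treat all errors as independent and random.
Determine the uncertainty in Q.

6.42e+13

Each factor contributes (exponent × relative error)² to (δQ/Q)²:
  (1·δa/a)² = (1×0.110)² = 0.0121;  (2·δs/s)² = (2×0.0270)² = 0.00292;  (3·δd/d)² = (3×0.0770)² = 0.0534;  (3·δx/x)² = (3×0.0620)² = 0.0346
δQ/Q = √(0.103) = 0.321
Q = 2e+14, so δQ = 0.321 × 2e+14 = 6.42e+13.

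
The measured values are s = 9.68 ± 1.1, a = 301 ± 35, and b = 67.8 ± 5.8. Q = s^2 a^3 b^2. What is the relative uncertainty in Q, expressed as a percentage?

45.0%

Since Q is a product/quotient, work with relative uncertainties:
  (2·δs/s)² = (2×0.114)² = 0.0517;  (3·δa/a)² = (3×0.116)² = 0.122;  (2·δb/b)² = (2×0.0855)² = 0.0293
δQ/Q = √(0.203) = 0.450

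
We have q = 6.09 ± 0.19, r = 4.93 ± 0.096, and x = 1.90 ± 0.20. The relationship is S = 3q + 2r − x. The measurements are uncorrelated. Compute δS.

Each term contributes (cᵢ δxᵢ)² to (δS)²:
  (3·δq)² = 0.325;  (2·δr)² = 0.0369;  (δx)² = 0.0400
δS = √(0.402) = 0.634

0.634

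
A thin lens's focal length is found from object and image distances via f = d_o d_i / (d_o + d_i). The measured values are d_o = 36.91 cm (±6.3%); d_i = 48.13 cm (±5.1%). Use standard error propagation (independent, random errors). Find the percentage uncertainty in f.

∂f/∂d_o = (d_i/(d_o+d_i))² = 0.320;  ∂f/∂d_i = (d_o/(d_o+d_i))² = 0.188
δf = √((∂f/∂d_o · δd_o)² + (∂f/∂d_i · δd_i)²) = √(0.555 + 0.214) = 0.877 cm
f = 20.89 cm, so δf/f = 0.877/20.89 = 0.0420.

4.20%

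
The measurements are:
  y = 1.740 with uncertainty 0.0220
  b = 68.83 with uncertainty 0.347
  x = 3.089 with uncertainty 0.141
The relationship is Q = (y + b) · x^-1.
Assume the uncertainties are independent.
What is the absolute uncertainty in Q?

1.05

Let u = y + b = 70.57. δu = √(δy² + δb²) = √(0.000484 + 0.120) = 0.348, so δu/u = 0.00493.
Q is then a monomial in u, x:
δQ/Q = √((δu/u)² + (-1·δx/x)²) = √(2.43e-05 + 0.00208) = 0.0459
Q = 22.85, so δQ = 0.0459 × 22.85 = 1.05.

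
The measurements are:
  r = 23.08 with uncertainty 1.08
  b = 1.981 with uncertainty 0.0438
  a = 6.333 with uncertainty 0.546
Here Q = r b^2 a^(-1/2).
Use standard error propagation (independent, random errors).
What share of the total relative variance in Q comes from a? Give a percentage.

31.0%

(δQ/Q)² = (1·δr/r)² + (2·δb/b)² + (−½·δa/a)²
  r term: (1×0.0468)² = 0.00219
  b term: (2×0.0221)² = 0.00196
  a term: (-0.5×0.0862)² = 0.00186
Total = 0.00600. Share from a = 0.00186/0.00600 = 0.310.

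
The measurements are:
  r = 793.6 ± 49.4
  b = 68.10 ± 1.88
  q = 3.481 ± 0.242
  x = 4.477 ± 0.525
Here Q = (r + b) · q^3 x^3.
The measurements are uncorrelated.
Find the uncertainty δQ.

1.35e+06

Let u = r + b = 861.7. δu = √(δr² + δb²) = √(2440 + 3.53) = 49.4, so δu/u = 0.0574.
Q is then a monomial in u, q, x:
δQ/Q = √((δu/u)² + (3·δq/q)² + (3·δx/x)²) = √(0.00329 + 0.0435 + 0.124) = 0.413
Q = 3.262e+06, so δQ = 0.413 × 3.262e+06 = 1.35e+06.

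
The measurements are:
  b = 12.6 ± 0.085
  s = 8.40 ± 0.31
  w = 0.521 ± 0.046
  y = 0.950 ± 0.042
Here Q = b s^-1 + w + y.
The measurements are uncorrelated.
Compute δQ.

0.0839

Let p = b·s^-1 = 1.50. δp/p = √((1·δb/b)² + (-1·δs/s)²) = √(4.55e-05 + 0.00136) = 0.0375, so δp = 0.0563.
Q = p + w + y: δQ = √(δp² + δw² + δy²) = √(0.00317 + 0.00212 + 0.00176) = 0.0839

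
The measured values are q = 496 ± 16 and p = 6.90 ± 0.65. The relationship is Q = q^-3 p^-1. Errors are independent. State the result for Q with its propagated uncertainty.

(1.19 ± 0.160) × 10^-9

Relative error in a monomial: (δQ/Q)² = Σ (nᵢ · δxᵢ/xᵢ)².
  (-3·δq/q)² = (-3×0.0323)² = 0.00937;  (-1·δp/p)² = (-1×0.0942)² = 0.00887
δQ/Q = √(0.0182) = 0.135
Q = 1.19e-09, so δQ = 0.135 × 1.19e-09 = 1.6e-10.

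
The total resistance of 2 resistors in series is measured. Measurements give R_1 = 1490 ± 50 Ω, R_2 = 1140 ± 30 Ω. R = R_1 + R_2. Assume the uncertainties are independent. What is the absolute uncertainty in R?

For a sum/difference, combine absolute errors in quadrature:
  (δR_1)² = 2500;  (δR_2)² = 900
δR = √(3400) = 58.3 Ω

58.3 Ω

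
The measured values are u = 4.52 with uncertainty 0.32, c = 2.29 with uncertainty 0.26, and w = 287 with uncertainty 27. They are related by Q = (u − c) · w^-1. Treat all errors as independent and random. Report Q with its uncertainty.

0.00777 ± 0.00161

Let h = u − c = 2.23. δh = √(δu² + δc²) = √(0.102 + 0.0676) = 0.412, so δh/h = 0.185.
Q is then a monomial in h, w:
δQ/Q = √((δh/h)² + (-1·δw/w)²) = √(0.0342 + 0.00885) = 0.207
Q = 0.00777, so δQ = 0.207 × 0.00777 = 0.00161.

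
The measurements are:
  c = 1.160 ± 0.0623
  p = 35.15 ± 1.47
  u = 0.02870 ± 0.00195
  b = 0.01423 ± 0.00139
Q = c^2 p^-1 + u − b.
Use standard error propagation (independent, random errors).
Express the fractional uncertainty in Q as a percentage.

Let w = c^2·p^-1 = 0.03828. δw/w = √((2·δc/c)² + (-1·δp/p)²) = √(0.0115 + 0.00175) = 0.115, so δw = 0.00441.
Q = w + u − b: δQ = √(δw² + δu² + δb²) = √(1.95e-05 + 3.8e-06 + 1.93e-06) = 0.00502
Q = 0.05275, so δQ/Q = 0.00502/0.05275 = 0.0952.

9.52%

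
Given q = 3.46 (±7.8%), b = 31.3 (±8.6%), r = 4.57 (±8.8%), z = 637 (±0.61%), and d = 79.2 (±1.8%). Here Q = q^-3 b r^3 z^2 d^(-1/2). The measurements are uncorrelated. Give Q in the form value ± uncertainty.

Q is a product of powers, so relative uncertainties combine in quadrature:
  (-3·δq/q)² = (-3×0.0780)² = 0.0548;  (1·δb/b)² = (1×0.0860)² = 0.00740;  (3·δr/r)² = (3×0.0880)² = 0.0697;  (2·δz/z)² = (2×0.00610)² = 0.000149;  (−½·δd/d)² = (-0.5×0.0180)² = 8.1e-05
δQ/Q = √(0.132) = 0.363
Q = 3.29e+06, so δQ = 0.363 × 3.29e+06 = 1.2e+06.

(3.29 ± 1.20) × 10^6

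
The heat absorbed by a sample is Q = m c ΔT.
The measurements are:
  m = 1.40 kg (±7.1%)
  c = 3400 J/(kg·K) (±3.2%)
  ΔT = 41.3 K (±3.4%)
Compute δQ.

16700 J

Q is a product of powers, so relative uncertainties combine in quadrature:
  (1·δm/m)² = (1×0.0710)² = 0.00504;  (1·δc/c)² = (1×0.0320)² = 0.00102;  (1·δΔT/ΔT)² = (1×0.0340)² = 0.00116
δQ/Q = √(0.00722) = 0.0850
Q = 1.97e+05 J, so δQ = 0.0850 × 1.97e+05 = 16700 J.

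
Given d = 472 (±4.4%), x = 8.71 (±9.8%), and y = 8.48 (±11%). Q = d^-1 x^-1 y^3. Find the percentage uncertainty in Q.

Since Q is a product/quotient, work with relative uncertainties:
  (-1·δd/d)² = (-1×0.0440)² = 0.00194;  (-1·δx/x)² = (-1×0.0980)² = 0.00960;  (3·δy/y)² = (3×0.110)² = 0.109
δQ/Q = √(0.120) = 0.347

34.7%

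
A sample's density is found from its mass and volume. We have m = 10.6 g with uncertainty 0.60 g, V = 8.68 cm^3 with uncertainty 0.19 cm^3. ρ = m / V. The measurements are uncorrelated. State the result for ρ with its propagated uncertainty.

Each factor contributes (exponent × relative error)² to (δρ/ρ)²:
  (1·δm/m)² = (1×0.0566)² = 0.00320;  (-1·δV/V)² = (-1×0.0219)² = 0.000479
δρ/ρ = √(0.00368) = 0.0607
ρ = 1.22 g/cm^3, so δρ = 0.0607 × 1.22 = 0.0741 g/cm^3.

1.22 ± 0.0741 g/cm^3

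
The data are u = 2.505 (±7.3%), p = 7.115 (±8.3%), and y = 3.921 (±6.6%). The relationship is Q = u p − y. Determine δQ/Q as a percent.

14.3%

Let w = u·p = 17.82. δw/w = √((1·δu/u)² + (1·δp/p)²) = √(0.00533 + 0.00689) = 0.111, so δw = 1.97.
Q = w − y: δQ = √(δw² + δy²) = √(3.88 + 0.0670) = 1.99
Q = 13.90, so δQ/Q = 1.99/13.90 = 0.143.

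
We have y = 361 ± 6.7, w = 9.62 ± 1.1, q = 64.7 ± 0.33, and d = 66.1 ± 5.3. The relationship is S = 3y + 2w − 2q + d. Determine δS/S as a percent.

S is a linear combination, so absolute uncertainties add in quadrature:
  (3·δy)² = 404;  (2·δw)² = 4.84;  (2·δq)² = 0.436;  (δd)² = 28.1
δS = √(437) = 20.9
S = 1040, so δS/S = 20.9/1040 = 0.0201.

2.01%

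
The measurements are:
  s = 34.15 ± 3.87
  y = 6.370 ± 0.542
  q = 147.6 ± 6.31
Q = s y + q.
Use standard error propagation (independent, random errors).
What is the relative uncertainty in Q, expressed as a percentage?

Let p = s·y = 217.5. δp/p = √((1·δs/s)² + (1·δy/y)²) = √(0.0128 + 0.00724) = 0.142, so δp = 30.8.
Q = p + q: δQ = √(δp² + δq²) = √(950 + 39.8) = 31.5
Q = 365.1, so δQ/Q = 31.5/365.1 = 0.0862.

8.62%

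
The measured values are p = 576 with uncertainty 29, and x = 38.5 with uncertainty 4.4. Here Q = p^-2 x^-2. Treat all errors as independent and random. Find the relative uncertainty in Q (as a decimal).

Each factor contributes (exponent × relative error)² to (δQ/Q)²:
  (-2·δp/p)² = (-2×0.0503)² = 0.0101;  (-2·δx/x)² = (-2×0.114)² = 0.0522
δQ/Q = √(0.0624) = 0.250

0.250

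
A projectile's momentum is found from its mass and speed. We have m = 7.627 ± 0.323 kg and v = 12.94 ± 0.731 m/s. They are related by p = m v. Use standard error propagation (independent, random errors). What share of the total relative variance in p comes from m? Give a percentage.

36.0%

(δp/p)² = (1·δm/m)² + (1·δv/v)²
  m term: (1×0.0423)² = 0.00179
  v term: (1×0.0565)² = 0.00319
Total = 0.00498. Share from m = 0.00179/0.00498 = 0.360.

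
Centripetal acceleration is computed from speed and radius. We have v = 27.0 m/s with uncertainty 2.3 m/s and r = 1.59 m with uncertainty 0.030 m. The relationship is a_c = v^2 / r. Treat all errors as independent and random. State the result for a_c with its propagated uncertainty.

a_c is a product of powers, so relative uncertainties combine in quadrature:
  (2·δv/v)² = (2×0.0852)² = 0.0290;  (-1·δr/r)² = (-1×0.0189)² = 0.000356
δa_c/a_c = √(0.0294) = 0.171
a_c = 458 m/s^2, so δa_c = 0.171 × 458 = 78.6 m/s^2.

458 ± 78.6 m/s^2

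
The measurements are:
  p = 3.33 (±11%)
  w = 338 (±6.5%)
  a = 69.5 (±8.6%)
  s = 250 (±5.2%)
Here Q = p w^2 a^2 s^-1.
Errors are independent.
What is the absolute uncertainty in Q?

Since Q is a product/quotient, work with relative uncertainties:
  (1·δp/p)² = (1×0.110)² = 0.0121;  (2·δw/w)² = (2×0.0650)² = 0.0169;  (2·δa/a)² = (2×0.0860)² = 0.0296;  (-1·δs/s)² = (-1×0.0520)² = 0.00270
δQ/Q = √(0.0613) = 0.248
Q = 7.35e+06, so δQ = 0.248 × 7.35e+06 = 1.82e+06.

1.82e+06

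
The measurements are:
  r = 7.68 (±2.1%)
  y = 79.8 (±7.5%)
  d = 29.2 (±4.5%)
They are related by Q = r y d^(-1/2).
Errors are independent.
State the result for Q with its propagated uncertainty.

113 ± 9.19

Relative error in a monomial: (δQ/Q)² = Σ (nᵢ · δxᵢ/xᵢ)².
  (1·δr/r)² = (1×0.0210)² = 0.000441;  (1·δy/y)² = (1×0.0750)² = 0.00562;  (−½·δd/d)² = (-0.5×0.0450)² = 0.000506
δQ/Q = √(0.00657) = 0.0811
Q = 113, so δQ = 0.0811 × 113 = 9.19.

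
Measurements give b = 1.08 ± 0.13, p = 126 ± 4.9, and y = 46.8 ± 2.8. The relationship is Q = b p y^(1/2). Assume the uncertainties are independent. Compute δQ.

For a monomial Q ∝ b, p, y^(1/2), fractional errors add in quadrature:
  (1·δb/b)² = (1×0.120)² = 0.0145;  (1·δp/p)² = (1×0.0389)² = 0.00151;  (½·δy/y)² = (0.5×0.0598)² = 0.000895
δQ/Q = √(0.0169) = 0.130
Q = 931, so δQ = 0.130 × 931 = 121.

121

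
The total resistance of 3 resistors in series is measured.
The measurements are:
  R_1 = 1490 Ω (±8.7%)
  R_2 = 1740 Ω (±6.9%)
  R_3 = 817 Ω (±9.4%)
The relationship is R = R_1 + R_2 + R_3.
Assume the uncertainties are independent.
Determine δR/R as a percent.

4.76%

Absolute uncertainties add in quadrature for a linear combination:
  (δR_1)² = 16800;  (δR_2)² = 14400;  (δR_3)² = 5900
δR = √(37100) = 193 Ω
R = 4050 Ω, so δR/R = 193/4050 = 0.0476.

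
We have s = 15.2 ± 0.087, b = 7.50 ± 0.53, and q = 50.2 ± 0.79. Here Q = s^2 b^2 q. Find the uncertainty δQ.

93100

Since Q is a product/quotient, work with relative uncertainties:
  (2·δs/s)² = (2×0.00572)² = 0.000131;  (2·δb/b)² = (2×0.0707)² = 0.0200;  (1·δq/q)² = (1×0.0157)² = 0.000248
δQ/Q = √(0.0204) = 0.143
Q = 6.52e+05, so δQ = 0.143 × 6.52e+05 = 93100.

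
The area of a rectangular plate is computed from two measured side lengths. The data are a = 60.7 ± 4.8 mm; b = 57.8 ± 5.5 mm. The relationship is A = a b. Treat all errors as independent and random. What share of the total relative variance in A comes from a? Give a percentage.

40.8%

(δA/A)² = (1·δa/a)² + (1·δb/b)²
  a term: (1×0.0791)² = 0.00625
  b term: (1×0.0952)² = 0.00905
Total = 0.0153. Share from a = 0.00625/0.0153 = 0.408.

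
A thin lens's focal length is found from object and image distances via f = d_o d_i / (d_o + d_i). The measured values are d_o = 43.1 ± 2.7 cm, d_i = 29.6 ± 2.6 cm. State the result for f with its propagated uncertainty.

17.5 ± 1.02 cm

∂f/∂d_o = (d_i/(d_o+d_i))² = 0.166;  ∂f/∂d_i = (d_o/(d_o+d_i))² = 0.351
δf = √((∂f/∂d_o · δd_o)² + (∂f/∂d_i · δd_i)²) = √(0.200 + 0.835) = 1.02 cm
f = 17.5 cm.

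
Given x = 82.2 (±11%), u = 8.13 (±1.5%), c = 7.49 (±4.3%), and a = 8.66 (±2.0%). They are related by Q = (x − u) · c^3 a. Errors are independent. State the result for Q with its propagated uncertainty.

Let w = x − u = 74.1. δw = √(δx² + δu²) = √(81.8 + 0.0149) = 9.04, so δw/w = 0.122.
Q is then a monomial in w, c, a:
δQ/Q = √((δw/w)² + (3·δc/c)² + (1·δa/a)²) = √(0.0149 + 0.0166 + 0.000400) = 0.179
Q = 2.7e+05, so δQ = 0.179 × 2.7e+05 = 48200.

(2.70 ± 0.482) × 10^5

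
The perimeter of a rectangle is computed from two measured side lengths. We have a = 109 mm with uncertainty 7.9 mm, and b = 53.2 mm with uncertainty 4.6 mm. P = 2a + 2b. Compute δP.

Sums and differences: (δP)² = Σ (cᵢ δxᵢ)².
  (2·δa)² = 250;  (2·δb)² = 84.6
δP = √(334) = 18.3 mm

18.3 mm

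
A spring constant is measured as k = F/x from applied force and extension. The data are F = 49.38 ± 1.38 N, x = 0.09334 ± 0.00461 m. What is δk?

Each factor contributes (exponent × relative error)² to (δk/k)²:
  (1·δF/F)² = (1×0.0279)² = 0.000781;  (-1·δx/x)² = (-1×0.0494)² = 0.00244
δk/k = √(0.00322) = 0.0567
k = 529.0 N/m, so δk = 0.0567 × 529.0 = 30.0 N/m.

30.0 N/m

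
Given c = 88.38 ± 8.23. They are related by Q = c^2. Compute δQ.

Each factor contributes (exponent × relative error)² to (δQ/Q)²:
  (2·δc/c)² = (2×0.0931)² = 0.0347
δQ/Q = √(0.0347) = 0.186
Q = 7811, so δQ = 0.186 × 7811 = 1450.

1450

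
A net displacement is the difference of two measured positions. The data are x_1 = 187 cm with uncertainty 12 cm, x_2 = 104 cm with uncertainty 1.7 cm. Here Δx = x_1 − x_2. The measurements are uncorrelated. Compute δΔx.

12.1 cm

Δx is a linear combination, so absolute uncertainties add in quadrature:
  (δx_1)² = 144;  (δx_2)² = 2.89
δΔx = √(147) = 12.1 cm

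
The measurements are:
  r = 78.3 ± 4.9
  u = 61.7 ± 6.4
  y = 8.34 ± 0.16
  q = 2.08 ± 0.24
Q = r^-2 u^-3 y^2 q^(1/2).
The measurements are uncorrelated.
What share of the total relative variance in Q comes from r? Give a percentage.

13.4%

(δQ/Q)² = (-2·δr/r)² + (-3·δu/u)² + (2·δy/y)² + (½·δq/q)²
  r term: (-2×0.0626)² = 0.0157
  u term: (-3×0.104)² = 0.0968
  y term: (2×0.0192)² = 0.00147
  q term: (0.5×0.115)² = 0.00333
Total = 0.117. Share from r = 0.0157/0.117 = 0.134.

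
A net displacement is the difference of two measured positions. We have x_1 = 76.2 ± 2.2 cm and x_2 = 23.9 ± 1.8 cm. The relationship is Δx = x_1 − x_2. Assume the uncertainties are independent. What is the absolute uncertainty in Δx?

2.84 cm

For a sum/difference, combine absolute errors in quadrature:
  (δx_1)² = 4.84;  (δx_2)² = 3.24
δΔx = √(8.08) = 2.84 cm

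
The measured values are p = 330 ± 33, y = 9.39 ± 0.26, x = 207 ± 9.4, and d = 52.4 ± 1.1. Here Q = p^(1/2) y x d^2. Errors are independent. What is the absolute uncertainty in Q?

Products/powers → add relative errors in quadrature, weighted by exponent:
  (½·δp/p)² = (0.5×0.100)² = 0.00250;  (1·δy/y)² = (1×0.0277)² = 0.000767;  (1·δx/x)² = (1×0.0454)² = 0.00206;  (2·δd/d)² = (2×0.0210)² = 0.00176
δQ/Q = √(0.00709) = 0.0842
Q = 9.7e+07, so δQ = 0.0842 × 9.7e+07 = 8.16e+06.

8.16e+06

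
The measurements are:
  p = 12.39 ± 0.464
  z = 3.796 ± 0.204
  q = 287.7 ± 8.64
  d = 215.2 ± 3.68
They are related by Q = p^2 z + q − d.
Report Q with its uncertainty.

Let w = p^2·z = 582.7. δw/w = √((2·δp/p)² + (1·δz/z)²) = √(0.00561 + 0.00289) = 0.0922, so δw = 53.7.
Q = w + q − d: δQ = √(δw² + δq² + δd²) = √(2890 + 74.6 + 13.5) = 54.5
Q = 655.2.

655.2 ± 54.5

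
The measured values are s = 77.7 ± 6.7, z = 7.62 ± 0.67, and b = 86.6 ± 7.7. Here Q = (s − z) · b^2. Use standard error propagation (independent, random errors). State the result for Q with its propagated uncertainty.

Let u = s − z = 70.1. δu = √(δs² + δz²) = √(44.9 + 0.449) = 6.73, so δu/u = 0.0961.
Q is then a monomial in u, b:
δQ/Q = √((δu/u)² + (2·δb/b)²) = √(0.00923 + 0.0316) = 0.202
Q = 5.26e+05, so δQ = 0.202 × 5.26e+05 = 1.06e+05.

(5.26 ± 1.06) × 10^5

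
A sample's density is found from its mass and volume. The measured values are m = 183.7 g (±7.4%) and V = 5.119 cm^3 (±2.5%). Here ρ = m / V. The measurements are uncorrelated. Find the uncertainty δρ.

2.80 g/cm^3

Each factor contributes (exponent × relative error)² to (δρ/ρ)²:
  (1·δm/m)² = (1×0.0740)² = 0.00548;  (-1·δV/V)² = (-1×0.0250)² = 0.000625
δρ/ρ = √(0.00610) = 0.0781
ρ = 35.89 g/cm^3, so δρ = 0.0781 × 35.89 = 2.80 g/cm^3.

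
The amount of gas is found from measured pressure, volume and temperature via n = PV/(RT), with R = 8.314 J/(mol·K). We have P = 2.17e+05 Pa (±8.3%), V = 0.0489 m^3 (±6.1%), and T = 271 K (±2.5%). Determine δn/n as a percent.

For a monomial n ∝ P, V, T^-1, fractional errors add in quadrature:
  (1·δP/P)² = (1×0.0830)² = 0.00689;  (1·δV/V)² = (1×0.0610)² = 0.00372;  (-1·δT/T)² = (-1×0.0250)² = 0.000625
δn/n = √(0.0112) = 0.106

10.6%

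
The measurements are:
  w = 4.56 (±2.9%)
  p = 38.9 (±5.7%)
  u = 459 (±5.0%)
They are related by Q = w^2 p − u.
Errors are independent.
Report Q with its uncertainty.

Let h = w^2·p = 809. δh/h = √((2·δw/w)² + (1·δp/p)²) = √(0.00336 + 0.00325) = 0.0813, so δh = 65.8.
Q = h − u: δQ = √(δh² + δu²) = √(4330 + 527) = 69.7
Q = 350.

350 ± 69.7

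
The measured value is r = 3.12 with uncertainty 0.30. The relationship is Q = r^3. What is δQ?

8.76

Since Q is a product/quotient, work with relative uncertainties:
  (3·δr/r)² = (3×0.0962)² = 0.0832
δQ/Q = √(0.0832) = 0.288
Q = 30.4, so δQ = 0.288 × 30.4 = 8.76.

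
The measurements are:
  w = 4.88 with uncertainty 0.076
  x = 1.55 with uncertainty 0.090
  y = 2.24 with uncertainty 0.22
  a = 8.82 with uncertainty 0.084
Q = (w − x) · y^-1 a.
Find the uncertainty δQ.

1.37

Let u = w − x = 3.33. δu = √(δw² + δx²) = √(0.00578 + 0.00810) = 0.118, so δu/u = 0.0354.
Q is then a monomial in u, y, a:
δQ/Q = √((δu/u)² + (-1·δy/y)² + (1·δa/a)²) = √(0.00125 + 0.00965 + 9.07e-05) = 0.105
Q = 13.1, so δQ = 0.105 × 13.1 = 1.37.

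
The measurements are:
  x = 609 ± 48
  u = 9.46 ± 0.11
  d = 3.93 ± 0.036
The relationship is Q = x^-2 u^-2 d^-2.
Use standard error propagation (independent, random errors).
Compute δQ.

Products/powers → add relative errors in quadrature, weighted by exponent:
  (-2·δx/x)² = (-2×0.0788)² = 0.0248;  (-2·δu/u)² = (-2×0.0116)² = 0.000541;  (-2·δd/d)² = (-2×0.00916)² = 0.000336
δQ/Q = √(0.0257) = 0.160
Q = 1.95e-09, so δQ = 0.160 × 1.95e-09 = 3.13e-10.

3.13e-10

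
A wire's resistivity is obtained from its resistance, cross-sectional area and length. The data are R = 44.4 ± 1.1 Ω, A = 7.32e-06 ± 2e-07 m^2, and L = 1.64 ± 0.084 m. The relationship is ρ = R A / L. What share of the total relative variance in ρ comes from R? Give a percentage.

(δρ/ρ)² = (1·δR/R)² + (1·δA/A)² + (-1·δL/L)²
  R term: (1×0.0248)² = 0.000614
  A term: (1×0.0273)² = 0.000747
  L term: (-1×0.0512)² = 0.00262
Total = 0.00398. Share from R = 0.000614/0.00398 = 0.154.

15.4%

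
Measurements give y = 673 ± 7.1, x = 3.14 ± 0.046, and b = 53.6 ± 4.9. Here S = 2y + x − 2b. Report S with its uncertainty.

1240 ± 17.3

Each term contributes (cᵢ δxᵢ)² to (δS)²:
  (2·δy)² = 202;  (δx)² = 0.00212;  (2·δb)² = 96.0
δS = √(298) = 17.3
S = 1240.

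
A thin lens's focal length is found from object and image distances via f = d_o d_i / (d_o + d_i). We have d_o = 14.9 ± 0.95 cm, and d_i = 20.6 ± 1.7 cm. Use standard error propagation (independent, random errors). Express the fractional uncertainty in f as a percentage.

5.07%

∂f/∂d_o = (d_i/(d_o+d_i))² = 0.337;  ∂f/∂d_i = (d_o/(d_o+d_i))² = 0.176
δf = √((∂f/∂d_o · δd_o)² + (∂f/∂d_i · δd_i)²) = √(0.102 + 0.0897) = 0.438 cm
f = 8.65 cm, so δf/f = 0.438/8.65 = 0.0507.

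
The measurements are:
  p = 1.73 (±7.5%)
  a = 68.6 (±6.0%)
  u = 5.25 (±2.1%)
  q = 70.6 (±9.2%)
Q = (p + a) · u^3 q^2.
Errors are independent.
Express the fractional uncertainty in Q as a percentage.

20.3%

Let w = p + a = 70.3. δw = √(δp² + δa²) = √(0.0168 + 16.9) = 4.12, so δw/w = 0.0586.
Q is then a monomial in w, u, q:
δQ/Q = √((δw/w)² + (3·δu/u)² + (2·δq/q)²) = √(0.00343 + 0.00397 + 0.0339) = 0.203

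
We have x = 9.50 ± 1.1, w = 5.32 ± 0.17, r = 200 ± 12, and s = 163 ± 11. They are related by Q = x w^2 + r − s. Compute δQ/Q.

Let p = x·w^2 = 269. δp/p = √((1·δx/x)² + (2·δw/w)²) = √(0.0134 + 0.00408) = 0.132, so δp = 35.6.
Q = p + r − s: δQ = √(δp² + δr² + δs²) = √(1260 + 144 + 121) = 39.1
Q = 306, so δQ/Q = 39.1/306 = 0.128.

0.128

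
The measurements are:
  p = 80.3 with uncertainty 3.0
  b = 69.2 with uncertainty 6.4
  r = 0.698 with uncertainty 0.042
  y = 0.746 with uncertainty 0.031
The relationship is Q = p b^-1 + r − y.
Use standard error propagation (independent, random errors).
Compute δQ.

Let w = p·b^-1 = 1.16. δw/w = √((1·δp/p)² + (-1·δb/b)²) = √(0.00140 + 0.00855) = 0.0997, so δw = 0.116.
Q = w + r − y: δQ = √(δw² + δr² + δy²) = √(0.0134 + 0.00176 + 0.000961) = 0.127

0.127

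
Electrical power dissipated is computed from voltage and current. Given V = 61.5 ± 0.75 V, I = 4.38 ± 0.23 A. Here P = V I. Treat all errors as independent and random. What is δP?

14.5 W

P is a product of powers, so relative uncertainties combine in quadrature:
  (1·δV/V)² = (1×0.0122)² = 0.000149;  (1·δI/I)² = (1×0.0525)² = 0.00276
δP/P = √(0.00291) = 0.0539
P = 269 W, so δP = 0.0539 × 269 = 14.5 W.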